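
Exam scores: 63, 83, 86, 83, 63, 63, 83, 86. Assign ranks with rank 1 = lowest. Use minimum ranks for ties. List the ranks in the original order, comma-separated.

1, 4, 7, 4, 1, 1, 4, 7

Sorted (ascending): 63, 63, 63, 83, 83, 83, 86, 86
The 3 values of 63 occupy positions 1–3 → each gets rank 1.
The 3 values of 83 occupy positions 4–6 → each gets rank 4.
The 2 values of 86 occupy positions 7–8 → each gets rank 7.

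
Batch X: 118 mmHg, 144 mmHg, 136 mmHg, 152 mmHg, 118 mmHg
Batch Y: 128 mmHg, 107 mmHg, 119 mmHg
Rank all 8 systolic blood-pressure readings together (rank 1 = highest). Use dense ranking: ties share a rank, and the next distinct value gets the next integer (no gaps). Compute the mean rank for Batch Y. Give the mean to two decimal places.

Sorted (descending): 152, 144, 136, 128, 119, 118, 118, 107
The 2 values of 118 share dense rank 6.
Remaining distinct values take the next consecutive integers.
Batch Y values → pooled ranks: 128→4, 107→7, 119→5
Mean rank = (4 + 7 + 5) / 3 = 5.33

5.33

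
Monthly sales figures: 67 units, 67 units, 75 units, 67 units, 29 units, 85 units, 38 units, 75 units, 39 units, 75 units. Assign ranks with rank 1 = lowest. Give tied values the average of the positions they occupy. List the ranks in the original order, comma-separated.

Sorted (ascending): 29, 38, 39, 67, 67, 67, 75, 75, 75, 85
The 3 values of 67 occupy positions 4–6 → average rank 5.
The 3 values of 75 occupy positions 7–9 → average rank 8.

5, 5, 8, 5, 1, 10, 2, 8, 3, 8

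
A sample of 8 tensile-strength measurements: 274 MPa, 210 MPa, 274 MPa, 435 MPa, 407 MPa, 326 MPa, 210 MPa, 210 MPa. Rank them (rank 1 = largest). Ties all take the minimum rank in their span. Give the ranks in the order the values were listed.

4, 6, 4, 1, 2, 3, 6, 6

Sorted (descending): 435, 407, 326, 274, 274, 210, 210, 210
The 2 values of 274 occupy positions 4–5 → each gets rank 4.
The 3 values of 210 occupy positions 6–8 → each gets rank 6.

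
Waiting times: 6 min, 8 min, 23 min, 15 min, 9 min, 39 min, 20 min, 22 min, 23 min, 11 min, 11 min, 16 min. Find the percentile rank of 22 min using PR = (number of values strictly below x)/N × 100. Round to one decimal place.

66.7

N = 12.
Strictly below 22: 8. Equal to 22: 1.
PR = 8/12 × 100 = 66.7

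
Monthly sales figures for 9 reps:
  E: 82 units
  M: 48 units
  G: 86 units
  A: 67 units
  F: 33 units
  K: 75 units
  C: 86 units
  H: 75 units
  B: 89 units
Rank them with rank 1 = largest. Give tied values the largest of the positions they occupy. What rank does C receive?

3

Sorted (descending): 89, 86, 86, 82, 75, 75, 67, 48, 33
The 2 values of 86 occupy positions 2–3 → each gets rank 3.
The 2 values of 75 occupy positions 5–6 → each gets rank 6.
C has value 86 units → rank 3.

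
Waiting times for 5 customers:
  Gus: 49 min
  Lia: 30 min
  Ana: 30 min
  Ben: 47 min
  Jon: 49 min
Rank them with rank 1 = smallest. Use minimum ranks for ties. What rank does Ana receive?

Sorted (ascending): 30, 30, 47, 49, 49
The 2 values of 30 occupy positions 1–2 → each gets rank 1.
The 2 values of 49 occupy positions 4–5 → each gets rank 4.
Ana has value 30 min → rank 1.

1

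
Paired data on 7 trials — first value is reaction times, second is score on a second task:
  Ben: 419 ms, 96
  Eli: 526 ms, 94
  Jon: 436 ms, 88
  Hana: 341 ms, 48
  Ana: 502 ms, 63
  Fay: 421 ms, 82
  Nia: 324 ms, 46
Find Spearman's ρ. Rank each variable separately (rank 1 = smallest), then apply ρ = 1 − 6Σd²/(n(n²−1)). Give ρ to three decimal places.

Ranks of variable 1: 3, 7, 5, 2, 6, 4, 1
Ranks of variable 2: 7, 6, 5, 2, 3, 4, 1
d = r₁ − r₂: -4, 1, 0, 0, 3, 0, 0
d²: 16, 1, 0, 0, 9, 0, 0; Σd² = 26
ρ = 1 − 6·26/(7·48) = 1 − 156/336 = 0.536

0.536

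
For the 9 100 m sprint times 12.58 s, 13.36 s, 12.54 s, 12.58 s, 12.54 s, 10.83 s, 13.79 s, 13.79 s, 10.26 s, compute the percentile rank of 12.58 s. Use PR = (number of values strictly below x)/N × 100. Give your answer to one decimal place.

44.4

N = 9.
Strictly below 12.58: 4. Equal to 12.58: 2.
PR = 4/9 × 100 = 44.4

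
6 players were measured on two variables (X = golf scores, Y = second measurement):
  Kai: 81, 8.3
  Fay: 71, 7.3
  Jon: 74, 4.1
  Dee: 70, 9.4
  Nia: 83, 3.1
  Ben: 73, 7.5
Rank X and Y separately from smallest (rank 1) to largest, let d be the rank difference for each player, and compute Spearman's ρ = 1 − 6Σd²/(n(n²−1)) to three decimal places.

Ranks of variable 1: 5, 2, 4, 1, 6, 3
Ranks of variable 2: 5, 3, 2, 6, 1, 4
d = r₁ − r₂: 0, -1, 2, -5, 5, -1
d²: 0, 1, 4, 25, 25, 1; Σd² = 56
ρ = 1 − 6·56/(6·35) = 1 − 336/210 = -0.600

-0.600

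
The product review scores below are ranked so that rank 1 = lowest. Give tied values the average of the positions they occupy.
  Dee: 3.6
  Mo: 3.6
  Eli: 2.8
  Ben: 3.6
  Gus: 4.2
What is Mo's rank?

Sorted (ascending): 2.8, 3.6, 3.6, 3.6, 4.2
The 3 values of 3.6 occupy positions 2–4 → average rank 3.
Mo has value 3.6 → rank 3.

3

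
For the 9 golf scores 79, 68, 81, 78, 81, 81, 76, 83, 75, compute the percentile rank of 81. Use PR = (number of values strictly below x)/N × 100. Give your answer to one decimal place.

N = 9.
Strictly below 81: 5. Equal to 81: 3.
PR = 5/9 × 100 = 55.6

55.6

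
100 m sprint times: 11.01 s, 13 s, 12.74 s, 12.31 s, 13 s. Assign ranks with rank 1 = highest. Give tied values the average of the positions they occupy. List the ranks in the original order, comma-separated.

Sorted (descending): 13, 13, 12.74, 12.31, 11.01
The 2 values of 13 occupy positions 1–2 → average rank (1+2)/2 = 1.5.

5, 1.5, 3, 4, 1.5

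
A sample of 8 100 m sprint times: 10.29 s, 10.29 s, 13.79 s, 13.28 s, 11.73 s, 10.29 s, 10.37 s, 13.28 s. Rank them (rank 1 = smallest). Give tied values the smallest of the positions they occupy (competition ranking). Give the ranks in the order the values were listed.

Sorted (ascending): 10.29, 10.29, 10.29, 10.37, 11.73, 13.28, 13.28, 13.79
The 3 values of 10.29 occupy positions 1–3 → each gets rank 1.
The 2 values of 13.28 occupy positions 6–7 → each gets rank 6.

1, 1, 8, 6, 5, 1, 4, 6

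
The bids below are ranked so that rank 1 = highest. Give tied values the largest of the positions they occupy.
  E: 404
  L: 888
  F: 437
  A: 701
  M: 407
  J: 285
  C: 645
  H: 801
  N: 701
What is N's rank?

4

Sorted (descending): 888, 801, 701, 701, 645, 437, 407, 404, 285
The 2 values of 701 occupy positions 3–4 → each gets rank 4.
N has value 701 → rank 4.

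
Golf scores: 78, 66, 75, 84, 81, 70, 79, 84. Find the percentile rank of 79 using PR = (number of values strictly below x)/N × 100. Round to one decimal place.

N = 8.
Strictly below 79: 4. Equal to 79: 1.
PR = 4/8 × 100 = 50.0

50.0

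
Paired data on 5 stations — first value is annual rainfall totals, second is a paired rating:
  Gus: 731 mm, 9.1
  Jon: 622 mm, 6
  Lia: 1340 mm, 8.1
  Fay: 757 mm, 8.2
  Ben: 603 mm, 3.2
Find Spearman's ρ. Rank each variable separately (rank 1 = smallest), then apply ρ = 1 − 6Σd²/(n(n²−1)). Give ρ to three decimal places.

Ranks of variable 1: 3, 2, 5, 4, 1
Ranks of variable 2: 5, 2, 3, 4, 1
d = r₁ − r₂: -2, 0, 2, 0, 0
d²: 4, 0, 4, 0, 0; Σd² = 8
ρ = 1 − 6·8/(5·24) = 1 − 48/120 = 0.600

0.600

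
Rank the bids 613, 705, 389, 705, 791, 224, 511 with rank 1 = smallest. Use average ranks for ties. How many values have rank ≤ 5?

Sorted (ascending): 224, 389, 511, 613, 705, 705, 791
The 2 values of 705 occupy positions 5–6 → average rank (5+6)/2 = 5.5.
Ranks ≤ 5: {1, 2, 3, 4} → 4 values.

4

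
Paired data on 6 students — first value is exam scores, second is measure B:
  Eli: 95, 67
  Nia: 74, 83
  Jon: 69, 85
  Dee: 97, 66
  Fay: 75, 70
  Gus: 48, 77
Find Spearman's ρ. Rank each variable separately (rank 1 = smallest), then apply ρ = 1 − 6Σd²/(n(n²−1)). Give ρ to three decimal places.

-0.829

Ranks of variable 1: 5, 3, 2, 6, 4, 1
Ranks of variable 2: 2, 5, 6, 1, 3, 4
d = r₁ − r₂: 3, -2, -4, 5, 1, -3
d²: 9, 4, 16, 25, 1, 9; Σd² = 64
ρ = 1 − 6·64/(6·35) = 1 − 384/210 = -0.829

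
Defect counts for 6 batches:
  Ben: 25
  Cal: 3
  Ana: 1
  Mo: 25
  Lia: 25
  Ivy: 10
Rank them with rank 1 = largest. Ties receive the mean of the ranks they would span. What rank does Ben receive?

Sorted (descending): 25, 25, 25, 10, 3, 1
The 3 values of 25 occupy positions 1–3 → average rank 2.
Ben has value 25 → rank 2.

2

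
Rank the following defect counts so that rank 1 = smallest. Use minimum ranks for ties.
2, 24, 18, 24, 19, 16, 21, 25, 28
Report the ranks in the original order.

1, 6, 3, 6, 4, 2, 5, 8, 9

Sorted (ascending): 2, 16, 18, 19, 21, 24, 24, 25, 28
The 2 values of 24 occupy positions 6–7 → each gets rank 6.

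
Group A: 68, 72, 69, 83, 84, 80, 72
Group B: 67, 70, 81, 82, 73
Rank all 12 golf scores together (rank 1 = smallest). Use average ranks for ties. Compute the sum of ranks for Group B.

Sorted (ascending): 67, 68, 69, 70, 72, 72, 73, 80, 81, 82, 83, 84
The 2 values of 72 occupy positions 5–6 → average rank (5+6)/2 = 5.5.
Group B values → pooled ranks: 67→1, 70→4, 81→9, 82→10, 73→7
Rank sum = 1 + 4 + 9 + 10 + 7 = 31

31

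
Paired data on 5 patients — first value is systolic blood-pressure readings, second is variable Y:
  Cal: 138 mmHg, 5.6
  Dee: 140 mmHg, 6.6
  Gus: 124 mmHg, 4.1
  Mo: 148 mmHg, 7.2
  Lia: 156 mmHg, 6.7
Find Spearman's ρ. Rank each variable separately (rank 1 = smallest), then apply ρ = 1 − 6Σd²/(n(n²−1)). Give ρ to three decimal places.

Ranks of variable 1: 2, 3, 1, 4, 5
Ranks of variable 2: 2, 3, 1, 5, 4
d = r₁ − r₂: 0, 0, 0, -1, 1
d²: 0, 0, 0, 1, 1; Σd² = 2
ρ = 1 − 6·2/(5·24) = 1 − 12/120 = 0.900

0.900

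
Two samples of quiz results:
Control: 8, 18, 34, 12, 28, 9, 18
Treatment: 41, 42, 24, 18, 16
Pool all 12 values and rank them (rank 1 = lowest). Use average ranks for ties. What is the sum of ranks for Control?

37

Sorted (ascending): 8, 9, 12, 16, 18, 18, 18, 24, 28, 34, 41, 42
The 3 values of 18 occupy positions 5–7 → average rank 6.
Control values → pooled ranks: 8→1, 18→6, 34→10, 12→3, 28→9, 9→2, 18→6
Rank sum = 1 + 6 + 10 + 3 + 9 + 2 + 6 = 37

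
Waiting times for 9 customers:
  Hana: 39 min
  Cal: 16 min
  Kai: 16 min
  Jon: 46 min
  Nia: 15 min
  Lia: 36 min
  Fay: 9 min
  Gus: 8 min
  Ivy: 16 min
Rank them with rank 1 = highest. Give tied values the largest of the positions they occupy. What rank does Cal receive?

Sorted (descending): 46, 39, 36, 16, 16, 16, 15, 9, 8
The 3 values of 16 occupy positions 4–6 → each gets rank 6.
Cal has value 16 min → rank 6.

6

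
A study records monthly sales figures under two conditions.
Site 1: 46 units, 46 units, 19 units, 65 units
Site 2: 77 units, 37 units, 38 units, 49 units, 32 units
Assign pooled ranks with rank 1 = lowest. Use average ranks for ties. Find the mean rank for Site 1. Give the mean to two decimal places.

Sorted (ascending): 19, 32, 37, 38, 46, 46, 49, 65, 77
The 2 values of 46 occupy positions 5–6 → average rank (5+6)/2 = 5.5.
Site 1 values → pooled ranks: 46→5.5, 46→5.5, 19→1, 65→8
Mean rank = (5.5 + 5.5 + 1 + 8) / 4 = 5.00

5.00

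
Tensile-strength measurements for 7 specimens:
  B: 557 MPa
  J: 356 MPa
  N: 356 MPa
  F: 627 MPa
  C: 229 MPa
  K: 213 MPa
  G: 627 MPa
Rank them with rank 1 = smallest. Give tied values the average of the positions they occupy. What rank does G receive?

6.5

Sorted (ascending): 213, 229, 356, 356, 557, 627, 627
The 2 values of 356 occupy positions 3–4 → average rank (3+4)/2 = 3.5.
The 2 values of 627 occupy positions 6–7 → average rank (6+7)/2 = 6.5.
G has value 627 MPa → rank 6.5.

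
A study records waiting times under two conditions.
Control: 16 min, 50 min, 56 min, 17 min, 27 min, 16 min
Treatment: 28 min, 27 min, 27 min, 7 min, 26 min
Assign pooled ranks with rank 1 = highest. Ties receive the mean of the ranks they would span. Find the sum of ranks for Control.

Sorted (descending): 56, 50, 28, 27, 27, 27, 26, 17, 16, 16, 7
The 3 values of 27 occupy positions 4–6 → average rank 5.
The 2 values of 16 occupy positions 9–10 → average rank (9+10)/2 = 9.5.
Control values → pooled ranks: 16→9.5, 50→2, 56→1, 17→8, 27→5, 16→9.5
Rank sum = 9.5 + 2 + 1 + 8 + 5 + 9.5 = 35

35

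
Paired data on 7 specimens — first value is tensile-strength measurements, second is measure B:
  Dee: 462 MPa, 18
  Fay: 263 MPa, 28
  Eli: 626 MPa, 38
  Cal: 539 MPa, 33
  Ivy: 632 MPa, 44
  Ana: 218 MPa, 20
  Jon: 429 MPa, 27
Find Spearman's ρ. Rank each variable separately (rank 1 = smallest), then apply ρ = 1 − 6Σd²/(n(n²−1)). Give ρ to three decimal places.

0.750

Ranks of variable 1: 4, 2, 6, 5, 7, 1, 3
Ranks of variable 2: 1, 4, 6, 5, 7, 2, 3
d = r₁ − r₂: 3, -2, 0, 0, 0, -1, 0
d²: 9, 4, 0, 0, 0, 1, 0; Σd² = 14
ρ = 1 − 6·14/(7·48) = 1 − 84/336 = 0.750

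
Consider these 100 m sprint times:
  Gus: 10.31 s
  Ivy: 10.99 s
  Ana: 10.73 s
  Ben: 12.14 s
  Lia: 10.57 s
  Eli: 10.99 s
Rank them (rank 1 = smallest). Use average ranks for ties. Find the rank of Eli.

4.5

Sorted (ascending): 10.31, 10.57, 10.73, 10.99, 10.99, 12.14
The 2 values of 10.99 occupy positions 4–5 → average rank (4+5)/2 = 4.5.
Eli has value 10.99 s → rank 4.5.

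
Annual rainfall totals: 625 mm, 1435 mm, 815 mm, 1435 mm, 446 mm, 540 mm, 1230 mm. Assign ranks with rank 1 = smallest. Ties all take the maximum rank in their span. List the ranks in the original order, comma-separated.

3, 7, 4, 7, 1, 2, 5

Sorted (ascending): 446, 540, 625, 815, 1230, 1435, 1435
The 2 values of 1435 occupy positions 6–7 → each gets rank 7.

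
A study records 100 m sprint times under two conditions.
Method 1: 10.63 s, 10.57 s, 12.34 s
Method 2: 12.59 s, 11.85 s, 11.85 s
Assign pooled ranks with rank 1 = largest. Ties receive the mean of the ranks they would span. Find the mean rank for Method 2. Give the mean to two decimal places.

2.67

Sorted (descending): 12.59, 12.34, 11.85, 11.85, 10.63, 10.57
The 2 values of 11.85 occupy positions 3–4 → average rank (3+4)/2 = 3.5.
Method 2 values → pooled ranks: 12.59→1, 11.85→3.5, 11.85→3.5
Mean rank = (1 + 3.5 + 3.5) / 3 = 2.67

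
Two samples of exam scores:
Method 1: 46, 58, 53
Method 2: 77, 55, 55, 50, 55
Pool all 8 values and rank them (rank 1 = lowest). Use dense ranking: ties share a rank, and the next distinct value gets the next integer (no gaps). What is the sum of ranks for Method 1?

Sorted (ascending): 46, 50, 53, 55, 55, 55, 58, 77
The 3 values of 55 share dense rank 4.
Remaining distinct values take the next consecutive integers.
Method 1 values → pooled ranks: 46→1, 58→5, 53→3
Rank sum = 1 + 5 + 3 = 9

9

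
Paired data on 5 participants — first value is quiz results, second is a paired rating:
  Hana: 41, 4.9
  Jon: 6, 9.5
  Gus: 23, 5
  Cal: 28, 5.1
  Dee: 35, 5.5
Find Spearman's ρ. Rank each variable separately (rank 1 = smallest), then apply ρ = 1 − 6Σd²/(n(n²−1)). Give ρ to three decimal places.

Ranks of variable 1: 5, 1, 2, 3, 4
Ranks of variable 2: 1, 5, 2, 3, 4
d = r₁ − r₂: 4, -4, 0, 0, 0
d²: 16, 16, 0, 0, 0; Σd² = 32
ρ = 1 − 6·32/(5·24) = 1 − 192/120 = -0.600

-0.600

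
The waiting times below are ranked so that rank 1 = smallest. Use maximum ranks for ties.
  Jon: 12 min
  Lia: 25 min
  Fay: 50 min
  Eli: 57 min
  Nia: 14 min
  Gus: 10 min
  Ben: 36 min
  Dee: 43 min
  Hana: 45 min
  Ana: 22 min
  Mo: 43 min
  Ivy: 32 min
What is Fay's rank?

11

Sorted (ascending): 10, 12, 14, 22, 25, 32, 36, 43, 43, 45, 50, 57
The 2 values of 43 occupy positions 8–9 → each gets rank 9.
Fay has value 50 min → rank 11.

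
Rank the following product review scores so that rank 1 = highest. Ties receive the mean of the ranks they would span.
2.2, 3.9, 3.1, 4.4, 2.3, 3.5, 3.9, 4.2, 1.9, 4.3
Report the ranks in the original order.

9, 4.5, 7, 1, 8, 6, 4.5, 3, 10, 2

Sorted (descending): 4.4, 4.3, 4.2, 3.9, 3.9, 3.5, 3.1, 2.3, 2.2, 1.9
The 2 values of 3.9 occupy positions 4–5 → average rank (4+5)/2 = 4.5.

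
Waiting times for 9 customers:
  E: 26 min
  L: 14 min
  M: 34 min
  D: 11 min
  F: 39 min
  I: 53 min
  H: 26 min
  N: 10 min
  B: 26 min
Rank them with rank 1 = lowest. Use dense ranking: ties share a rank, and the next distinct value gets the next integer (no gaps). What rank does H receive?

4

Sorted (ascending): 10, 11, 14, 26, 26, 26, 34, 39, 53
The 3 values of 26 share dense rank 4.
Remaining distinct values take the next consecutive integers.
H has value 26 min → rank 4.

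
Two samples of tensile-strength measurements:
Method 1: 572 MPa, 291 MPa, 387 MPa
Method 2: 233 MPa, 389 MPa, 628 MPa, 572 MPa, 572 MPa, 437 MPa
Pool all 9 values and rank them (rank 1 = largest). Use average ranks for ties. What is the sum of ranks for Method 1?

Sorted (descending): 628, 572, 572, 572, 437, 389, 387, 291, 233
The 3 values of 572 occupy positions 2–4 → average rank 3.
Method 1 values → pooled ranks: 572→3, 291→8, 387→7
Rank sum = 3 + 8 + 7 = 18

18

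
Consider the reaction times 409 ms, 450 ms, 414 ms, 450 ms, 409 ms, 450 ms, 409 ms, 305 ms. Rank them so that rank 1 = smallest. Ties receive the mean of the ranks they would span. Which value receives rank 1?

305

Sorted (ascending): 305, 409, 409, 409, 414, 450, 450, 450
The 3 values of 409 occupy positions 2–4 → average rank 3.
The 3 values of 450 occupy positions 6–8 → average rank 7.
Rank 1 → value 305.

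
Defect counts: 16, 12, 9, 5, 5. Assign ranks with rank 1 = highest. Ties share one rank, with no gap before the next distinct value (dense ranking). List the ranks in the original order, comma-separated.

Sorted (descending): 16, 12, 9, 5, 5
The 2 values of 5 share dense rank 4.
Remaining distinct values take the next consecutive integers.

1, 2, 3, 4, 4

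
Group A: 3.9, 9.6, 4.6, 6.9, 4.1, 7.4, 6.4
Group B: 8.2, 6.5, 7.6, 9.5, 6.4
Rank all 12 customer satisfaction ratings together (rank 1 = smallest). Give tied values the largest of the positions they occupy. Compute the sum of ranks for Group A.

38

Sorted (ascending): 3.9, 4.1, 4.6, 6.4, 6.4, 6.5, 6.9, 7.4, 7.6, 8.2, 9.5, 9.6
The 2 values of 6.4 occupy positions 4–5 → each gets rank 5.
Group A values → pooled ranks: 3.9→1, 9.6→12, 4.6→3, 6.9→7, 4.1→2, 7.4→8, 6.4→5
Rank sum = 1 + 12 + 3 + 7 + 2 + 8 + 5 = 38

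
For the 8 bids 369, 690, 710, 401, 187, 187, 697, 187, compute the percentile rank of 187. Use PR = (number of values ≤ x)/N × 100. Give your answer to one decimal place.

N = 8.
Strictly below 187: 0. Equal to 187: 3.
PR = 3/8 × 100 = 37.5

37.5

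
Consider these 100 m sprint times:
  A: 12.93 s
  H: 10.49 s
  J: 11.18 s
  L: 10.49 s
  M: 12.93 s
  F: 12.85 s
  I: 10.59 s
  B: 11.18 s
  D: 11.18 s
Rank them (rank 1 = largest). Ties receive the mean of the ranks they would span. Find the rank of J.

Sorted (descending): 12.93, 12.93, 12.85, 11.18, 11.18, 11.18, 10.59, 10.49, 10.49
The 2 values of 12.93 occupy positions 1–2 → average rank (1+2)/2 = 1.5.
The 3 values of 11.18 occupy positions 4–6 → average rank 5.
The 2 values of 10.49 occupy positions 8–9 → average rank (8+9)/2 = 8.5.
J has value 11.18 s → rank 5.

5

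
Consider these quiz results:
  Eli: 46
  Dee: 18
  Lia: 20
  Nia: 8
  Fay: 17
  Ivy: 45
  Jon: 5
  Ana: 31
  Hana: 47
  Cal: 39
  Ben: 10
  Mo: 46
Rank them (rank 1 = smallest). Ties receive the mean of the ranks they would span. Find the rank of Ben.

Sorted (ascending): 5, 8, 10, 17, 18, 20, 31, 39, 45, 46, 46, 47
The 2 values of 46 occupy positions 10–11 → average rank (10+11)/2 = 10.5.
Ben has value 10 → rank 3.

3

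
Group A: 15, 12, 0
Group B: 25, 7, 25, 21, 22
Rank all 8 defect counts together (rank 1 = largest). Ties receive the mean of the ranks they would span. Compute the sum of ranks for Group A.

19

Sorted (descending): 25, 25, 22, 21, 15, 12, 7, 0
The 2 values of 25 occupy positions 1–2 → average rank (1+2)/2 = 1.5.
Group A values → pooled ranks: 15→5, 12→6, 0→8
Rank sum = 5 + 6 + 8 = 19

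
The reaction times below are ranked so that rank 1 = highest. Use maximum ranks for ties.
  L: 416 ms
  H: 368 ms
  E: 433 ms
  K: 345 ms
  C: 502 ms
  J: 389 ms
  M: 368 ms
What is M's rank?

Sorted (descending): 502, 433, 416, 389, 368, 368, 345
The 2 values of 368 occupy positions 5–6 → each gets rank 6.
M has value 368 ms → rank 6.

6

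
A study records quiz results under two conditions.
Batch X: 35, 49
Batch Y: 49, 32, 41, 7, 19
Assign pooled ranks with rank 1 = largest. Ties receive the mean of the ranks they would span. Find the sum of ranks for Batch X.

Sorted (descending): 49, 49, 41, 35, 32, 19, 7
The 2 values of 49 occupy positions 1–2 → average rank (1+2)/2 = 1.5.
Batch X values → pooled ranks: 35→4, 49→1.5
Rank sum = 4 + 1.5 = 5.5

5.5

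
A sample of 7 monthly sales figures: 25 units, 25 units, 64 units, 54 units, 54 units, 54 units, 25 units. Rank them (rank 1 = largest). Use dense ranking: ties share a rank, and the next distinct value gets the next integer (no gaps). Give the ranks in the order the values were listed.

Sorted (descending): 64, 54, 54, 54, 25, 25, 25
The 3 values of 54 share dense rank 2.
The 3 values of 25 share dense rank 3.
Remaining distinct values take the next consecutive integers.

3, 3, 1, 2, 2, 2, 3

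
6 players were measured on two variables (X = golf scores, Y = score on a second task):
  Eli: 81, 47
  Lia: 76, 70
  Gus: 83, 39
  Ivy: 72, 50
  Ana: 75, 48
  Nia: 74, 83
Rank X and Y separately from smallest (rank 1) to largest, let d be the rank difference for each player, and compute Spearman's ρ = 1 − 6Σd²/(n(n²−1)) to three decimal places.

Ranks of variable 1: 5, 4, 6, 1, 3, 2
Ranks of variable 2: 2, 5, 1, 4, 3, 6
d = r₁ − r₂: 3, -1, 5, -3, 0, -4
d²: 9, 1, 25, 9, 0, 16; Σd² = 60
ρ = 1 − 6·60/(6·35) = 1 − 360/210 = -0.714

-0.714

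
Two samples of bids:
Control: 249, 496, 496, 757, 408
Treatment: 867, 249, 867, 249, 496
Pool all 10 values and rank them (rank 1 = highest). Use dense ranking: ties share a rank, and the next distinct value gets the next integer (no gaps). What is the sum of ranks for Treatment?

Sorted (descending): 867, 867, 757, 496, 496, 496, 408, 249, 249, 249
The 2 values of 867 share dense rank 1.
The 3 values of 496 share dense rank 3.
The 3 values of 249 share dense rank 5.
Remaining distinct values take the next consecutive integers.
Treatment values → pooled ranks: 867→1, 249→5, 867→1, 249→5, 496→3
Rank sum = 1 + 5 + 1 + 5 + 3 = 15

15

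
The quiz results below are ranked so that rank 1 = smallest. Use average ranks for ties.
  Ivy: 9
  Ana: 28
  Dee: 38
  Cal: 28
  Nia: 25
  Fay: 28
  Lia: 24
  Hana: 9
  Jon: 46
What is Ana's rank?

Sorted (ascending): 9, 9, 24, 25, 28, 28, 28, 38, 46
The 2 values of 9 occupy positions 1–2 → average rank (1+2)/2 = 1.5.
The 3 values of 28 occupy positions 5–7 → average rank 6.
Ana has value 28 → rank 6.

6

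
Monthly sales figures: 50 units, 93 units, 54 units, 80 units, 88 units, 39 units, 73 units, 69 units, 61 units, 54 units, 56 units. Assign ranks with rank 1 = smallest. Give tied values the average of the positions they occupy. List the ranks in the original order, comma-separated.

2, 11, 3.5, 9, 10, 1, 8, 7, 6, 3.5, 5

Sorted (ascending): 39, 50, 54, 54, 56, 61, 69, 73, 80, 88, 93
The 2 values of 54 occupy positions 3–4 → average rank (3+4)/2 = 3.5.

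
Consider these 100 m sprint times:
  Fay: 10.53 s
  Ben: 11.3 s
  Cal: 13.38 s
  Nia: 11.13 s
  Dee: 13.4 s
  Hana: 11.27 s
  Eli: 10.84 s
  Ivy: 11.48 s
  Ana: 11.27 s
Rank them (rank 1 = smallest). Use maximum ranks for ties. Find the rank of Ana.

5

Sorted (ascending): 10.53, 10.84, 11.13, 11.27, 11.27, 11.3, 11.48, 13.38, 13.4
The 2 values of 11.27 occupy positions 4–5 → each gets rank 5.
Ana has value 11.27 s → rank 5.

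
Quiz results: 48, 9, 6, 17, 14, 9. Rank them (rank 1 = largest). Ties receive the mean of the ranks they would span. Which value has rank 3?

Sorted (descending): 48, 17, 14, 9, 9, 6
The 2 values of 9 occupy positions 4–5 → average rank (4+5)/2 = 4.5.
Rank 3 → value 14.

14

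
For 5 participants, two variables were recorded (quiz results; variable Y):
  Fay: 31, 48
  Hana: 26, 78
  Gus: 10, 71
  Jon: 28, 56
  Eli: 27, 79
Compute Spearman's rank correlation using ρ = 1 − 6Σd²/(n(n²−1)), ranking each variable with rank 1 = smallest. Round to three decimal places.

Ranks of variable 1: 5, 2, 1, 4, 3
Ranks of variable 2: 1, 4, 3, 2, 5
d = r₁ − r₂: 4, -2, -2, 2, -2
d²: 16, 4, 4, 4, 4; Σd² = 32
ρ = 1 − 6·32/(5·24) = 1 − 192/120 = -0.600

-0.600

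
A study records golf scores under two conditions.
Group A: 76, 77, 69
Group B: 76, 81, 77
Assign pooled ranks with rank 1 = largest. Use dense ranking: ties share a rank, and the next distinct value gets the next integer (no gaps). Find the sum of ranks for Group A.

9

Sorted (descending): 81, 77, 77, 76, 76, 69
The 2 values of 77 share dense rank 2.
The 2 values of 76 share dense rank 3.
Remaining distinct values take the next consecutive integers.
Group A values → pooled ranks: 76→3, 77→2, 69→4
Rank sum = 3 + 2 + 4 = 9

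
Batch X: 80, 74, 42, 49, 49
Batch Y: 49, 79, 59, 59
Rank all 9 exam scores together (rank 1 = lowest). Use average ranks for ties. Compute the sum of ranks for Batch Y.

22

Sorted (ascending): 42, 49, 49, 49, 59, 59, 74, 79, 80
The 3 values of 49 occupy positions 2–4 → average rank 3.
The 2 values of 59 occupy positions 5–6 → average rank (5+6)/2 = 5.5.
Batch Y values → pooled ranks: 49→3, 79→8, 59→5.5, 59→5.5
Rank sum = 3 + 8 + 5.5 + 5.5 = 22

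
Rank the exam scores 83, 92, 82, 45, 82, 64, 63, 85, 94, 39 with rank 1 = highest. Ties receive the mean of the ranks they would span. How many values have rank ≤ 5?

4

Sorted (descending): 94, 92, 85, 83, 82, 82, 64, 63, 45, 39
The 2 values of 82 occupy positions 5–6 → average rank (5+6)/2 = 5.5.
Ranks ≤ 5: {1, 2, 3, 4} → 4 values.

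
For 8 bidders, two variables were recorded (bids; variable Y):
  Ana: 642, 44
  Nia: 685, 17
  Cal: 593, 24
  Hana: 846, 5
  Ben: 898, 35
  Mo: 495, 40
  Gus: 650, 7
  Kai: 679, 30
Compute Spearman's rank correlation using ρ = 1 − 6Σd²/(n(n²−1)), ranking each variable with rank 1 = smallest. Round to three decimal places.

-0.405

Ranks of variable 1: 3, 6, 2, 7, 8, 1, 4, 5
Ranks of variable 2: 8, 3, 4, 1, 6, 7, 2, 5
d = r₁ − r₂: -5, 3, -2, 6, 2, -6, 2, 0
d²: 25, 9, 4, 36, 4, 36, 4, 0; Σd² = 118
ρ = 1 − 6·118/(8·63) = 1 − 708/504 = -0.405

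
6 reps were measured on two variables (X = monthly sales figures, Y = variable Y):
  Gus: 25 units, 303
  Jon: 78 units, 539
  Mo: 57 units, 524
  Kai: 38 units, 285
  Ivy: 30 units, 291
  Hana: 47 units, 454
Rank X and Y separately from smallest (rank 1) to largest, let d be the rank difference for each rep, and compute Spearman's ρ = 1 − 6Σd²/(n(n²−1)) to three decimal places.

Ranks of variable 1: 1, 6, 5, 3, 2, 4
Ranks of variable 2: 3, 6, 5, 1, 2, 4
d = r₁ − r₂: -2, 0, 0, 2, 0, 0
d²: 4, 0, 0, 4, 0, 0; Σd² = 8
ρ = 1 − 6·8/(6·35) = 1 − 48/210 = 0.771

0.771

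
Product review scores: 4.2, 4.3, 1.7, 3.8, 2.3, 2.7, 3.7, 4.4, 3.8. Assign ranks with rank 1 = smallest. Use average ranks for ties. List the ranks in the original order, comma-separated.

Sorted (ascending): 1.7, 2.3, 2.7, 3.7, 3.8, 3.8, 4.2, 4.3, 4.4
The 2 values of 3.8 occupy positions 5–6 → average rank (5+6)/2 = 5.5.

7, 8, 1, 5.5, 2, 3, 4, 9, 5.5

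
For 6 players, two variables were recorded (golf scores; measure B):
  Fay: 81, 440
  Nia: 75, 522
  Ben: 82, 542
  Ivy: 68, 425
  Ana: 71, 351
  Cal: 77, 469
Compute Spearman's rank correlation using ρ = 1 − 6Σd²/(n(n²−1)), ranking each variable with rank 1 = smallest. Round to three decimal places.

0.714

Ranks of variable 1: 5, 3, 6, 1, 2, 4
Ranks of variable 2: 3, 5, 6, 2, 1, 4
d = r₁ − r₂: 2, -2, 0, -1, 1, 0
d²: 4, 4, 0, 1, 1, 0; Σd² = 10
ρ = 1 − 6·10/(6·35) = 1 − 60/210 = 0.714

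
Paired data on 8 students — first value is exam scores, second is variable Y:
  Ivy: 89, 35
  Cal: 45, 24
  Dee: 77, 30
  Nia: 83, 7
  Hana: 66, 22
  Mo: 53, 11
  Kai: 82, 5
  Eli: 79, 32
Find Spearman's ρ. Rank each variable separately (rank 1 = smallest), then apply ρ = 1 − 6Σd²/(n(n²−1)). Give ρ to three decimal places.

0.095

Ranks of variable 1: 8, 1, 4, 7, 3, 2, 6, 5
Ranks of variable 2: 8, 5, 6, 2, 4, 3, 1, 7
d = r₁ − r₂: 0, -4, -2, 5, -1, -1, 5, -2
d²: 0, 16, 4, 25, 1, 1, 25, 4; Σd² = 76
ρ = 1 − 6·76/(8·63) = 1 − 456/504 = 0.095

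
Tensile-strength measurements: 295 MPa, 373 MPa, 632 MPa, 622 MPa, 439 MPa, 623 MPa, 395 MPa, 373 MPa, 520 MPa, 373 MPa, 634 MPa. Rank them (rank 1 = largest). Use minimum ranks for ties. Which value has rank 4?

622

Sorted (descending): 634, 632, 623, 622, 520, 439, 395, 373, 373, 373, 295
The 3 values of 373 occupy positions 8–10 → each gets rank 8.
Rank 4 → value 622.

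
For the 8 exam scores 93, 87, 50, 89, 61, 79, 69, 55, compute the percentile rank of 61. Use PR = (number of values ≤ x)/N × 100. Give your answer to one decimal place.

N = 8.
Strictly below 61: 2. Equal to 61: 1.
PR = 3/8 × 100 = 37.5

37.5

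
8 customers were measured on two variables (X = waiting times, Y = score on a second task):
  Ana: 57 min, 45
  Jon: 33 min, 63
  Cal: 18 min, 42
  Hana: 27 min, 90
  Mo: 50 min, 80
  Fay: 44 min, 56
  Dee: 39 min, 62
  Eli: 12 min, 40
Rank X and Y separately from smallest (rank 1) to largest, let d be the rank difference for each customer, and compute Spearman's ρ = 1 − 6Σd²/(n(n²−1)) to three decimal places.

0.310

Ranks of variable 1: 8, 4, 2, 3, 7, 6, 5, 1
Ranks of variable 2: 3, 6, 2, 8, 7, 4, 5, 1
d = r₁ − r₂: 5, -2, 0, -5, 0, 2, 0, 0
d²: 25, 4, 0, 25, 0, 4, 0, 0; Σd² = 58
ρ = 1 − 6·58/(8·63) = 1 − 348/504 = 0.310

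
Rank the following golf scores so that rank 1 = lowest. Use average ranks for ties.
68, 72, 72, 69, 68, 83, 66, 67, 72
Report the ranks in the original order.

Sorted (ascending): 66, 67, 68, 68, 69, 72, 72, 72, 83
The 2 values of 68 occupy positions 3–4 → average rank (3+4)/2 = 3.5.
The 3 values of 72 occupy positions 6–8 → average rank 7.

3.5, 7, 7, 5, 3.5, 9, 1, 2, 7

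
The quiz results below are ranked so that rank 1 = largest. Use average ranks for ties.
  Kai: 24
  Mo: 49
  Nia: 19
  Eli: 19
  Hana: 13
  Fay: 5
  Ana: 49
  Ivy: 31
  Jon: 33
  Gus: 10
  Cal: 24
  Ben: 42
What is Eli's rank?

8.5

Sorted (descending): 49, 49, 42, 33, 31, 24, 24, 19, 19, 13, 10, 5
The 2 values of 49 occupy positions 1–2 → average rank (1+2)/2 = 1.5.
The 2 values of 24 occupy positions 6–7 → average rank (6+7)/2 = 6.5.
The 2 values of 19 occupy positions 8–9 → average rank (8+9)/2 = 8.5.
Eli has value 19 → rank 8.5.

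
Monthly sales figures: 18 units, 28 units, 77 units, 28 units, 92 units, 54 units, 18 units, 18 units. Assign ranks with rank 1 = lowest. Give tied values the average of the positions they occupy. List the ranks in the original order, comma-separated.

2, 4.5, 7, 4.5, 8, 6, 2, 2

Sorted (ascending): 18, 18, 18, 28, 28, 54, 77, 92
The 3 values of 18 occupy positions 1–3 → average rank 2.
The 2 values of 28 occupy positions 4–5 → average rank (4+5)/2 = 4.5.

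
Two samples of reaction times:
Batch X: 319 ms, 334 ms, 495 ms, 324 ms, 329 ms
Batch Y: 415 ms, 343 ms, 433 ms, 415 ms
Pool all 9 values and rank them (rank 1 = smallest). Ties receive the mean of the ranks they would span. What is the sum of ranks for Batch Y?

26

Sorted (ascending): 319, 324, 329, 334, 343, 415, 415, 433, 495
The 2 values of 415 occupy positions 6–7 → average rank (6+7)/2 = 6.5.
Batch Y values → pooled ranks: 415→6.5, 343→5, 433→8, 415→6.5
Rank sum = 6.5 + 5 + 8 + 6.5 = 26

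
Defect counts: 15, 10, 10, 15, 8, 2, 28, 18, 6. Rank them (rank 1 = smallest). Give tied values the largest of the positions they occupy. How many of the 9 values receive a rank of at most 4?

Sorted (ascending): 2, 6, 8, 10, 10, 15, 15, 18, 28
The 2 values of 10 occupy positions 4–5 → each gets rank 5.
The 2 values of 15 occupy positions 6–7 → each gets rank 7.
Ranks ≤ 4: {1, 2, 3} → 3 values.

3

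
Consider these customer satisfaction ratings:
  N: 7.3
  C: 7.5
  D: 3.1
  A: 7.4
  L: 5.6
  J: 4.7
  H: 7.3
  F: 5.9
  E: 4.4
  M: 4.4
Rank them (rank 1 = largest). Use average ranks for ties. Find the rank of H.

Sorted (descending): 7.5, 7.4, 7.3, 7.3, 5.9, 5.6, 4.7, 4.4, 4.4, 3.1
The 2 values of 7.3 occupy positions 3–4 → average rank (3+4)/2 = 3.5.
The 2 values of 4.4 occupy positions 8–9 → average rank (8+9)/2 = 8.5.
H has value 7.3 → rank 3.5.

3.5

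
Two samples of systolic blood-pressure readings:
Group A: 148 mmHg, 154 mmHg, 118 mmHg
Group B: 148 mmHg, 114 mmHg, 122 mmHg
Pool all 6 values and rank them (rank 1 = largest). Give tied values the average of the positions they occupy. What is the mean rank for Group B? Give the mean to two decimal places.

Sorted (descending): 154, 148, 148, 122, 118, 114
The 2 values of 148 occupy positions 2–3 → average rank (2+3)/2 = 2.5.
Group B values → pooled ranks: 148→2.5, 114→6, 122→4
Mean rank = (2.5 + 6 + 4) / 3 = 4.17

4.17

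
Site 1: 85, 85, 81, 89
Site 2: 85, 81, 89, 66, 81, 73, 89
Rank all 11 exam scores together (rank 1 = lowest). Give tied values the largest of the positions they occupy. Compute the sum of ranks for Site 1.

32

Sorted (ascending): 66, 73, 81, 81, 81, 85, 85, 85, 89, 89, 89
The 3 values of 81 occupy positions 3–5 → each gets rank 5.
The 3 values of 85 occupy positions 6–8 → each gets rank 8.
The 3 values of 89 occupy positions 9–11 → each gets rank 11.
Site 1 values → pooled ranks: 85→8, 85→8, 81→5, 89→11
Rank sum = 8 + 8 + 5 + 11 = 32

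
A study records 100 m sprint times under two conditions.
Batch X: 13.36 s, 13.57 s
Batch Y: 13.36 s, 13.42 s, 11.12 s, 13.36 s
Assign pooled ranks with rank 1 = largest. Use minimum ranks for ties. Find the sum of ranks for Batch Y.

Sorted (descending): 13.57, 13.42, 13.36, 13.36, 13.36, 11.12
The 3 values of 13.36 occupy positions 3–5 → each gets rank 3.
Batch Y values → pooled ranks: 13.36→3, 13.42→2, 11.12→6, 13.36→3
Rank sum = 3 + 2 + 6 + 3 = 14

14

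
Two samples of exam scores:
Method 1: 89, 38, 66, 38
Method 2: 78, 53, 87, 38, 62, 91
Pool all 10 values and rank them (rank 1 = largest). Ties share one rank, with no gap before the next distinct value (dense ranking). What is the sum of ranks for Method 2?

29

Sorted (descending): 91, 89, 87, 78, 66, 62, 53, 38, 38, 38
The 3 values of 38 share dense rank 8.
Remaining distinct values take the next consecutive integers.
Method 2 values → pooled ranks: 78→4, 53→7, 87→3, 38→8, 62→6, 91→1
Rank sum = 4 + 7 + 3 + 8 + 6 + 1 = 29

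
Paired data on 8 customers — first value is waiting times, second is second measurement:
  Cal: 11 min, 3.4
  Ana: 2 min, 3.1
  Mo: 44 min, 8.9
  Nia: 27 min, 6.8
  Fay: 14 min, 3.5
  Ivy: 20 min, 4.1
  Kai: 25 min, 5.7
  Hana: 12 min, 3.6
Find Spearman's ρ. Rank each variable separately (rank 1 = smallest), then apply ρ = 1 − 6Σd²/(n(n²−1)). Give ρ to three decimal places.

Ranks of variable 1: 2, 1, 8, 7, 4, 5, 6, 3
Ranks of variable 2: 2, 1, 8, 7, 3, 5, 6, 4
d = r₁ − r₂: 0, 0, 0, 0, 1, 0, 0, -1
d²: 0, 0, 0, 0, 1, 0, 0, 1; Σd² = 2
ρ = 1 − 6·2/(8·63) = 1 − 12/504 = 0.976

0.976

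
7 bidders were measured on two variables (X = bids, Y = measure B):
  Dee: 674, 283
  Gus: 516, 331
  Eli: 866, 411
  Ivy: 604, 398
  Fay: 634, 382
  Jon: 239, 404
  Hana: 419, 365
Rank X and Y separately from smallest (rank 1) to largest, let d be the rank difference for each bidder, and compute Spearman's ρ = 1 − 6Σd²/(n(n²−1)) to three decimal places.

0.036

Ranks of variable 1: 6, 3, 7, 4, 5, 1, 2
Ranks of variable 2: 1, 2, 7, 5, 4, 6, 3
d = r₁ − r₂: 5, 1, 0, -1, 1, -5, -1
d²: 25, 1, 0, 1, 1, 25, 1; Σd² = 54
ρ = 1 − 6·54/(7·48) = 1 − 324/336 = 0.036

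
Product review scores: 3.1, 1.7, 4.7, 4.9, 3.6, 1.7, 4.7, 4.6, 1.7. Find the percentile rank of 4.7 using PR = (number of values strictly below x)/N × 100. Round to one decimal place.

N = 9.
Strictly below 4.7: 6. Equal to 4.7: 2.
PR = 6/9 × 100 = 66.7

66.7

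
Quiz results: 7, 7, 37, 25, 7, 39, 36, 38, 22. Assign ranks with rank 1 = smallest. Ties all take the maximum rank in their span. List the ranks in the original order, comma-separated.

3, 3, 7, 5, 3, 9, 6, 8, 4

Sorted (ascending): 7, 7, 7, 22, 25, 36, 37, 38, 39
The 3 values of 7 occupy positions 1–3 → each gets rank 3.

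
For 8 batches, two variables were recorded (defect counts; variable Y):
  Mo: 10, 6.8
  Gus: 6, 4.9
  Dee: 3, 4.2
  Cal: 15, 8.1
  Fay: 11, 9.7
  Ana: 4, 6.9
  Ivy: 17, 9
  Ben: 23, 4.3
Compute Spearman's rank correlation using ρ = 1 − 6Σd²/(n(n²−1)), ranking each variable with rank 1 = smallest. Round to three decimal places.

Ranks of variable 1: 4, 3, 1, 6, 5, 2, 7, 8
Ranks of variable 2: 4, 3, 1, 6, 8, 5, 7, 2
d = r₁ − r₂: 0, 0, 0, 0, -3, -3, 0, 6
d²: 0, 0, 0, 0, 9, 9, 0, 36; Σd² = 54
ρ = 1 − 6·54/(8·63) = 1 − 324/504 = 0.357

0.357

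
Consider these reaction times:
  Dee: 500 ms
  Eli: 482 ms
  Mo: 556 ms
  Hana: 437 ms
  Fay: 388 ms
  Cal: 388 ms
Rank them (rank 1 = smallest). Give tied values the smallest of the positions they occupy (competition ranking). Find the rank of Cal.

1

Sorted (ascending): 388, 388, 437, 482, 500, 556
The 2 values of 388 occupy positions 1–2 → each gets rank 1.
Cal has value 388 ms → rank 1.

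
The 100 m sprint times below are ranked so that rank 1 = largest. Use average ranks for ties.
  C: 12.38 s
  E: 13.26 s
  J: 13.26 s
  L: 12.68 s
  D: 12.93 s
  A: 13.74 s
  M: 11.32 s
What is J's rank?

Sorted (descending): 13.74, 13.26, 13.26, 12.93, 12.68, 12.38, 11.32
The 2 values of 13.26 occupy positions 2–3 → average rank (2+3)/2 = 2.5.
J has value 13.26 s → rank 2.5.

2.5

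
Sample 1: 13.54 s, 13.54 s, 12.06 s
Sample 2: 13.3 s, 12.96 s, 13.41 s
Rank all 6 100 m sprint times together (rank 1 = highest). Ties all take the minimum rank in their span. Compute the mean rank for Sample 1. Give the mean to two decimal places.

2.67

Sorted (descending): 13.54, 13.54, 13.41, 13.3, 12.96, 12.06
The 2 values of 13.54 occupy positions 1–2 → each gets rank 1.
Sample 1 values → pooled ranks: 13.54→1, 13.54→1, 12.06→6
Mean rank = (1 + 1 + 6) / 3 = 2.67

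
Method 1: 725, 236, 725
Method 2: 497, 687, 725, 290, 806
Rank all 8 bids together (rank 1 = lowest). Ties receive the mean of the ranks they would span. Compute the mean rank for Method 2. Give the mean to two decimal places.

4.60

Sorted (ascending): 236, 290, 497, 687, 725, 725, 725, 806
The 3 values of 725 occupy positions 5–7 → average rank 6.
Method 2 values → pooled ranks: 497→3, 687→4, 725→6, 290→2, 806→8
Mean rank = (3 + 4 + 6 + 2 + 8) / 5 = 4.60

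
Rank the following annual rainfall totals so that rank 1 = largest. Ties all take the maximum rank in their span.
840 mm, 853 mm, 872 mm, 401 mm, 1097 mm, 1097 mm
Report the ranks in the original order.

Sorted (descending): 1097, 1097, 872, 853, 840, 401
The 2 values of 1097 occupy positions 1–2 → each gets rank 2.

5, 4, 3, 6, 2, 2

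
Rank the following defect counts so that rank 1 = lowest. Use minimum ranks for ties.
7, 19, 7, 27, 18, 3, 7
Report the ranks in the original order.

Sorted (ascending): 3, 7, 7, 7, 18, 19, 27
The 3 values of 7 occupy positions 2–4 → each gets rank 2.

2, 6, 2, 7, 5, 1, 2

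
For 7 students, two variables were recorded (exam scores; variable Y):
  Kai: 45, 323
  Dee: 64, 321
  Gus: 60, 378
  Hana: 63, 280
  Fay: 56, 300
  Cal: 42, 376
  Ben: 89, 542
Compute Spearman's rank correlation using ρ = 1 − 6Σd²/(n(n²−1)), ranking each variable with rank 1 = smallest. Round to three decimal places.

0.107

Ranks of variable 1: 2, 6, 4, 5, 3, 1, 7
Ranks of variable 2: 4, 3, 6, 1, 2, 5, 7
d = r₁ − r₂: -2, 3, -2, 4, 1, -4, 0
d²: 4, 9, 4, 16, 1, 16, 0; Σd² = 50
ρ = 1 − 6·50/(7·48) = 1 − 300/336 = 0.107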